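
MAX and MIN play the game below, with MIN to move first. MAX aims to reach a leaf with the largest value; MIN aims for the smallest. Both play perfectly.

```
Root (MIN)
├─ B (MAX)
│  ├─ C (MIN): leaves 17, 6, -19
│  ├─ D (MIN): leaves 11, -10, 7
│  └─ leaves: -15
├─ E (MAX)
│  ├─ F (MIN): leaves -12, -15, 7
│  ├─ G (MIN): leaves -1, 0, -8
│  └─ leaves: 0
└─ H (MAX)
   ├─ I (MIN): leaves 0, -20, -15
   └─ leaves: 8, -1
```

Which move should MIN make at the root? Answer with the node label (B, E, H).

C (MIN): min(17, 6, -19) = -19
D (MIN): min(11, -10, 7) = -10
B (MAX): max(-19, -10, -15) = -10
F (MIN): min(-12, -15, 7) = -15
G (MIN): min(-1, 0, -8) = -8
E (MAX): max(-15, -8, 0) = 0
I (MIN): min(0, -20, -15) = -20
H (MAX): max(-20, 8, -1) = 8
Root (MIN): min(-10, 0, 8) = -10
MIN picks the child with the lowest value: B (value -10).

B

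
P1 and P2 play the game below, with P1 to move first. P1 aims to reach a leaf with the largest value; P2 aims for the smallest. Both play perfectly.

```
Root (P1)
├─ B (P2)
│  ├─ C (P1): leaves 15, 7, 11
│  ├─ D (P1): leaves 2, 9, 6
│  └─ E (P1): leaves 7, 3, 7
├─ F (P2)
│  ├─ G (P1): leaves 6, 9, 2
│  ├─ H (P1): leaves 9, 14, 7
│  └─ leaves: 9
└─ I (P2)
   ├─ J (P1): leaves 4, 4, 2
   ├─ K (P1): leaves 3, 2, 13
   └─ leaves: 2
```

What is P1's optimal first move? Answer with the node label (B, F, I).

C (P1): max(15, 7, 11) = 15
D (P1): max(2, 9, 6) = 9
E (P1): max(7, 3, 7) = 7
B (P2): min(15, 9, 7) = 7
G (P1): max(6, 9, 2) = 9
H (P1): max(9, 14, 7) = 14
F (P2): min(9, 14, 9) = 9
J (P1): max(4, 4, 2) = 4
K (P1): max(3, 2, 13) = 13
I (P2): min(4, 13, 2) = 2
Root (P1): max(7, 9, 2) = 9
P1 picks the child with the highest value: F (value 9).

F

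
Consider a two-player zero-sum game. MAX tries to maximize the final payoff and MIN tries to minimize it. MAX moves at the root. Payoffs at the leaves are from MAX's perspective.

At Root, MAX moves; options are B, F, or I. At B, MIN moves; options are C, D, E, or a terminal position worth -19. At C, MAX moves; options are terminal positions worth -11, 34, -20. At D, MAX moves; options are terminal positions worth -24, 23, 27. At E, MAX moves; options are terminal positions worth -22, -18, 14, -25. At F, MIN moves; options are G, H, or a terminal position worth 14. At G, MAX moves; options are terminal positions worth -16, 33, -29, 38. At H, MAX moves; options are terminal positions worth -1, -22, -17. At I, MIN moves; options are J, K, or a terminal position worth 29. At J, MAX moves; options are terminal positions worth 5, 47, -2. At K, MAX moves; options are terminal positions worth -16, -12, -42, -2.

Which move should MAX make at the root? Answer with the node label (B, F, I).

F

C (MAX): max(-11, 34, -20) = 34
D (MAX): max(-24, 23, 27) = 27
E (MAX): max(-22, -18, 14, -25) = 14
B (MIN): min(34, 27, 14, -19) = -19
G (MAX): max(-16, 33, -29, 38) = 38
H (MAX): max(-1, -22, -17) = -1
F (MIN): min(38, -1, 14) = -1
J (MAX): max(5, 47, -2) = 47
K (MAX): max(-16, -12, -42, -2) = -2
I (MIN): min(47, -2, 29) = -2
Root (MAX): max(-19, -1, -2) = -1
MAX picks the child with the highest value: F (value -1).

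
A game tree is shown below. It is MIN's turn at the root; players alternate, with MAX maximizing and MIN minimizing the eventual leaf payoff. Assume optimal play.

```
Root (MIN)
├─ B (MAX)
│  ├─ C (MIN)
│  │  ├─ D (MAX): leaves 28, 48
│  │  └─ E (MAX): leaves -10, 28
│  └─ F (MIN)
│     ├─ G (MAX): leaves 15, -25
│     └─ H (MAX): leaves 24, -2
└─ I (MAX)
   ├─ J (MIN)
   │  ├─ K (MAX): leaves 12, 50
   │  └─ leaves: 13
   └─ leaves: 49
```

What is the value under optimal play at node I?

K: max(12, 50) = 50
J: min(50, 13) = 13
I: max(13, 49) = 49

49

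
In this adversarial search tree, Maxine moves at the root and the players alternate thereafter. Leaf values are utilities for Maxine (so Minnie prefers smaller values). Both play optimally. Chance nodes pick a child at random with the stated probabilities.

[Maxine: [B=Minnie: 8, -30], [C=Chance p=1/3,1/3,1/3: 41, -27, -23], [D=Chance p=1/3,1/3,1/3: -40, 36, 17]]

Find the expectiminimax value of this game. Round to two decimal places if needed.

B (Minnie): min(8, -30) = -30
C (Chance): 1/3·41 + 1/3·-27 + 1/3·-23 = -3
D (Chance): 1/3·-40 + 1/3·36 + 1/3·17 = 4.33
Root (Maxine): max(-30, -3, 4.33) = 4.33

4.33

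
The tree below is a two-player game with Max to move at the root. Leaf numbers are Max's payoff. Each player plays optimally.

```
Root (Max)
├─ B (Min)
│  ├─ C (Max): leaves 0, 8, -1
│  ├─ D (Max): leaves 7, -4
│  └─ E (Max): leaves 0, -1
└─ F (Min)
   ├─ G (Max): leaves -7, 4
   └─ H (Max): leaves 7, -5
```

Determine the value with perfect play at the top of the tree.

C (Max): max(0, 8, -1) = 8
D (Max): max(7, -4) = 7
E (Max): max(0, -1) = 0
B (Min): min(8, 7, 0) = 0
G (Max): max(-7, 4) = 4
H (Max): max(7, -5) = 7
F (Min): min(4, 7) = 4
Root (Max): max(0, 4) = 4

4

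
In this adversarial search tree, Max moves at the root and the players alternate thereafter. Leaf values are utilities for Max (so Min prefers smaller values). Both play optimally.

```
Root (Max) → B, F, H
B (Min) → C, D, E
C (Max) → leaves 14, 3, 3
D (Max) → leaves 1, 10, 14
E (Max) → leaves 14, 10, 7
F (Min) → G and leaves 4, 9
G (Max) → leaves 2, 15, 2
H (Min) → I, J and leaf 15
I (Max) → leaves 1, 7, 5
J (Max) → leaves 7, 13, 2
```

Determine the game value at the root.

C (Max): max(14, 3, 3) = 14
D (Max): max(1, 10, 14) = 14
E (Max): max(14, 10, 7) = 14
B (Min): min(14, 14, 14) = 14
G (Max): max(2, 15, 2) = 15
F (Min): min(15, 4, 9) = 4
I (Max): max(1, 7, 5) = 7
J (Max): max(7, 13, 2) = 13
H (Min): min(7, 13, 15) = 7
Root (Max): max(14, 4, 7) = 14

14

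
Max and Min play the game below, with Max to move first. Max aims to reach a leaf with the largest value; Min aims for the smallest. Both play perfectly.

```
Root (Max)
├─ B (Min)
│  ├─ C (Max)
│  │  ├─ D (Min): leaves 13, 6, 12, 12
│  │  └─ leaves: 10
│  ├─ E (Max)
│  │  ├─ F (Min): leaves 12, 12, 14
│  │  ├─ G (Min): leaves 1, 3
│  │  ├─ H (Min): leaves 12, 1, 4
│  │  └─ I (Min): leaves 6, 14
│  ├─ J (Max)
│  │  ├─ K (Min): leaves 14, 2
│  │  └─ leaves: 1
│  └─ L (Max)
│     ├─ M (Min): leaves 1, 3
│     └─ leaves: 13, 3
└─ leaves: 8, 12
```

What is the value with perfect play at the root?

12

D (Min): min(13, 6, 12, 12) = 6
C (Max): max(6, 10) = 10
F (Min): min(12, 12, 14) = 12
G (Min): min(1, 3) = 1
H (Min): min(12, 1, 4) = 1
I (Min): min(6, 14) = 6
E (Max): max(12, 1, 1, 6) = 12
K (Min): min(14, 2) = 2
J (Max): max(2, 1) = 2
M (Min): min(1, 3) = 1
L (Max): max(1, 13, 3) = 13
B (Min): min(10, 12, 2, 13) = 2
Root (Max): max(2, 8, 12) = 12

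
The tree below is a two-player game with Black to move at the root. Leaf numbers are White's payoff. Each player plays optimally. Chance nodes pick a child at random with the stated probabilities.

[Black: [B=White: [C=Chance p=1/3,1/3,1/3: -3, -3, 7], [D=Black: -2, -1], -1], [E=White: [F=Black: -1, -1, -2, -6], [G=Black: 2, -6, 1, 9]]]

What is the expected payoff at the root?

-6

C (Chance): 1/3·-3 + 1/3·-3 + 1/3·7 = 0.33
D (Black): min(-2, -1) = -2
B (White): max(0.33, -2, -1) = 0.33
F (Black): min(-1, -1, -2, -6) = -6
G (Black): min(2, -6, 1, 9) = -6
E (White): max(-6, -6) = -6
Root (Black): min(0.33, -6) = -6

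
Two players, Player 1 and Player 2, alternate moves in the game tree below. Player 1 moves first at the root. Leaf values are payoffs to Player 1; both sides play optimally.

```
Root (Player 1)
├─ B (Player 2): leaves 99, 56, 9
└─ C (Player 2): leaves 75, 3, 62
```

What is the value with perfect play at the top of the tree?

9

B (Player 2): min(99, 56, 9) = 9
C (Player 2): min(75, 3, 62) = 3
Root (Player 1): max(9, 3) = 9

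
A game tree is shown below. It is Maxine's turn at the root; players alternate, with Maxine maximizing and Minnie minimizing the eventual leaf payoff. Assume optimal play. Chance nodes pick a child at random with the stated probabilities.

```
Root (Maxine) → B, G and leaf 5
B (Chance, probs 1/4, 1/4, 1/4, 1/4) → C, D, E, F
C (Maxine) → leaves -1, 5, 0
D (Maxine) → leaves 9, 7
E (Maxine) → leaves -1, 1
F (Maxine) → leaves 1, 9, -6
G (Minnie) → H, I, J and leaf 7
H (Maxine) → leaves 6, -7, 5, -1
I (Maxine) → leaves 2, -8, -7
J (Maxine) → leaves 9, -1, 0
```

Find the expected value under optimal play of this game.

C (Maxine): max(-1, 5, 0) = 5
D (Maxine): max(9, 7) = 9
E (Maxine): max(-1, 1) = 1
F (Maxine): max(1, 9, -6) = 9
B (Chance): 1/4·5 + 1/4·9 + 1/4·1 + 1/4·9 = 6
H (Maxine): max(6, -7, 5, -1) = 6
I (Maxine): max(2, -8, -7) = 2
J (Maxine): max(9, -1, 0) = 9
G (Minnie): min(6, 2, 9, 7) = 2
Root (Maxine): max(6, 2, 5) = 6

6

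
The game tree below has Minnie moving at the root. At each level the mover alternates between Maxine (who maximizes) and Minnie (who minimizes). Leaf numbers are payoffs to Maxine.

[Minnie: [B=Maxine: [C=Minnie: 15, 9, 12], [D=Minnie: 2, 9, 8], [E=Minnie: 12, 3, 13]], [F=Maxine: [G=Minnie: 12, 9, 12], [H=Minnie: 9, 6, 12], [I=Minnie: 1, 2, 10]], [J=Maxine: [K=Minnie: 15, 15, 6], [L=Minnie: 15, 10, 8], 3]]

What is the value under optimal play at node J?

8

K: min(15, 15, 6) = 6
L: min(15, 10, 8) = 8
J: max(6, 8, 3) = 8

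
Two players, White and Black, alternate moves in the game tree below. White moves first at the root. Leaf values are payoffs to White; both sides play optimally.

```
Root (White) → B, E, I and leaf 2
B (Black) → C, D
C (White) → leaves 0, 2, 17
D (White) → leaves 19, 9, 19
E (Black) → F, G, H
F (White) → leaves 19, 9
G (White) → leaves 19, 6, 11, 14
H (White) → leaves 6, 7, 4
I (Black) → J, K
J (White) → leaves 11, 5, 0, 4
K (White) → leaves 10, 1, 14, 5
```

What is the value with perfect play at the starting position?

C (White): max(0, 2, 17) = 17
D (White): max(19, 9, 19) = 19
B (Black): min(17, 19) = 17
F (White): max(19, 9) = 19
G (White): max(19, 6, 11, 14) = 19
H (White): max(6, 7, 4) = 7
E (Black): min(19, 19, 7) = 7
J (White): max(11, 5, 0, 4) = 11
K (White): max(10, 1, 14, 5) = 14
I (Black): min(11, 14) = 11
Root (White): max(17, 7, 11, 2) = 17

17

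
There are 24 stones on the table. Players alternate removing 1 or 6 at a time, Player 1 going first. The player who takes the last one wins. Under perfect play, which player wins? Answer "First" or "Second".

i:   0  1  2  3  4  5  6  7  8  9 10 11 12 13 14 15 16 17 18 19 20 21 22 23 24
     L  W  L  W  L  W  W  L  W  L  W  L  W  W  L  W  L  W  L  W  W  L  W  L  W
Position 24 is W, so the first player wins.

First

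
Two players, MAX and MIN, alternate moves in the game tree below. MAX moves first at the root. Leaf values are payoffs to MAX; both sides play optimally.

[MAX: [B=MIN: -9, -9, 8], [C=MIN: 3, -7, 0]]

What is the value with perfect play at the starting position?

B (MIN): min(-9, -9, 8) = -9
C (MIN): min(3, -7, 0) = -7
Root (MAX): max(-9, -7) = -7

-7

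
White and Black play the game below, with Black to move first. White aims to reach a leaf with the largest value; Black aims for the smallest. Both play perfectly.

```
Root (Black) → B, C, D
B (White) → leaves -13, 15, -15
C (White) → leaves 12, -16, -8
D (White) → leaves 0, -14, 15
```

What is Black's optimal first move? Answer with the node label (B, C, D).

C

B (White): max(-13, 15, -15) = 15
C (White): max(12, -16, -8) = 12
D (White): max(0, -14, 15) = 15
Root (Black): min(15, 12, 15) = 12
Black picks the child with the lowest value: C (value 12).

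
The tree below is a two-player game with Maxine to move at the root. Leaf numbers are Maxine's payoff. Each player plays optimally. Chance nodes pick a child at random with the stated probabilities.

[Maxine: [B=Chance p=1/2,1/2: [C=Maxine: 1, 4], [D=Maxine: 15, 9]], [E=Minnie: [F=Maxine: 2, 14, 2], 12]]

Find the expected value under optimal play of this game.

12

C (Maxine): max(1, 4) = 4
D (Maxine): max(15, 9) = 15
B (Chance): 1/2·4 + 1/2·15 = 9.5
F (Maxine): max(2, 14, 2) = 14
E (Minnie): min(14, 12) = 12
Root (Maxine): max(9.5, 12) = 12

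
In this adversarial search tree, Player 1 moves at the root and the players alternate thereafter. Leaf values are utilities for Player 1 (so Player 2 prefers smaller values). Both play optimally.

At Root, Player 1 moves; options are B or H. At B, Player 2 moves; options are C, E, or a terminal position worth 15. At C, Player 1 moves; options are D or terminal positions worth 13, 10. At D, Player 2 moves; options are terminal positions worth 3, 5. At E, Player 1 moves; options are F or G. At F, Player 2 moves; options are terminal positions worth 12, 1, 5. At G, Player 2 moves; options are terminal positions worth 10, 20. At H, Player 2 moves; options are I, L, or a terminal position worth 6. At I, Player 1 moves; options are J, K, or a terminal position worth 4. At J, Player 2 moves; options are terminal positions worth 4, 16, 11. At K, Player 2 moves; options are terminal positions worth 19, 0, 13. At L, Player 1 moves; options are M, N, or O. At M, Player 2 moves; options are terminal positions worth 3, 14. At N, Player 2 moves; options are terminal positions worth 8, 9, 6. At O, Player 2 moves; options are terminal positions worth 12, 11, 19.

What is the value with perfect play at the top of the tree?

10

D (Player 2): min(3, 5) = 3
C (Player 1): max(3, 13, 10) = 13
F (Player 2): min(12, 1, 5) = 1
G (Player 2): min(10, 20) = 10
E (Player 1): max(1, 10) = 10
B (Player 2): min(13, 10, 15) = 10
J (Player 2): min(4, 16, 11) = 4
K (Player 2): min(19, 0, 13) = 0
I (Player 1): max(4, 0, 4) = 4
M (Player 2): min(3, 14) = 3
N (Player 2): min(8, 9, 6) = 6
O (Player 2): min(12, 11, 19) = 11
L (Player 1): max(3, 6, 11) = 11
H (Player 2): min(4, 11, 6) = 4
Root (Player 1): max(10, 4) = 10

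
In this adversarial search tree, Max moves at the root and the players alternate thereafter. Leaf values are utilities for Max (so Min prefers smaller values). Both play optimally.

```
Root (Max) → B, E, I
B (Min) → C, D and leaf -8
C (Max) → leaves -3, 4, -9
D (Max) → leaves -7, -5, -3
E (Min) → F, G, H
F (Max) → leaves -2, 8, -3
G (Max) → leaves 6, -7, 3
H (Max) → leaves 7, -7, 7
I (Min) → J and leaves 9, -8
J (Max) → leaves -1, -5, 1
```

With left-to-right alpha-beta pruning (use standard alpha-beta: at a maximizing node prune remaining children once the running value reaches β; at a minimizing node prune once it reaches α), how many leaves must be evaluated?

C [α=-∞,β=+∞]: v=4
D [α=-∞,β=4]: v=-3
B [α=-∞,β=+∞]: v=-8
F [α=-8,β=+∞]: v=8
G [α=-8,β=8]: v=6
H [α=-8,β=6]: v=7 after child 1 ≥ β → β-cutoff, skip 2
E [α=-8,β=+∞]: v=6
J [α=6,β=+∞]: v=1
I [α=6,β=+∞]: v=1 after child 1 ≤ α → α-cutoff, skip 2
Root [α=-∞,β=+∞]: v=6
Leaves evaluated: 17 of 21.

17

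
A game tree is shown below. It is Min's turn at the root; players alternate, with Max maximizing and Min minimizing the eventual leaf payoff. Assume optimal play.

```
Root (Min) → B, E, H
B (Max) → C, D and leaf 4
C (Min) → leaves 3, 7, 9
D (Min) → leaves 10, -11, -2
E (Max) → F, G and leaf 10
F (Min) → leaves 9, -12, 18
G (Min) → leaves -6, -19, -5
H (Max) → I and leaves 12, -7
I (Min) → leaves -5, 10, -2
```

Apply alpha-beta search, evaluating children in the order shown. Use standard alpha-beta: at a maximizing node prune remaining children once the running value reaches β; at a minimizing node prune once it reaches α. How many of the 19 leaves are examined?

16

C [α=-∞,β=+∞]: v=3
D [α=3,β=+∞]: v=-11 after child 2 ≤ α → α-cutoff, skip 1
B [α=-∞,β=+∞]: v=4
F [α=-∞,β=4]: v=-12
G [α=-12,β=4]: v=-19 after child 2 ≤ α → α-cutoff, skip 1
E [α=-∞,β=4]: v=10
I [α=-∞,β=4]: v=-5
H [α=-∞,β=4]: v=12 after child 2 ≥ β → β-cutoff, skip 1
Root [α=-∞,β=+∞]: v=4
Leaves evaluated: 16 of 19.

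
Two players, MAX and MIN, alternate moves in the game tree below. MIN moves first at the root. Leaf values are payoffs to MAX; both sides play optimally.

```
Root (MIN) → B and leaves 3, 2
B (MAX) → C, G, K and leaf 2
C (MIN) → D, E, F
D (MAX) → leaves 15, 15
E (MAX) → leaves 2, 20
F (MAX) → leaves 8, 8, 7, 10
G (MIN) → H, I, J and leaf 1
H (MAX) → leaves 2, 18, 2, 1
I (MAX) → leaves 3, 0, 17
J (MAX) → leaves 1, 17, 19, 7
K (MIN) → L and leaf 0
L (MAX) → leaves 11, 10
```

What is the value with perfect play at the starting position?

D (MAX): max(15, 15) = 15
E (MAX): max(2, 20) = 20
F (MAX): max(8, 8, 7, 10) = 10
C (MIN): min(15, 20, 10) = 10
H (MAX): max(2, 18, 2, 1) = 18
I (MAX): max(3, 0, 17) = 17
J (MAX): max(1, 17, 19, 7) = 19
G (MIN): min(18, 17, 19, 1) = 1
L (MAX): max(11, 10) = 11
K (MIN): min(11, 0) = 0
B (MAX): max(10, 1, 0, 2) = 10
Root (MIN): min(10, 3, 2) = 2

2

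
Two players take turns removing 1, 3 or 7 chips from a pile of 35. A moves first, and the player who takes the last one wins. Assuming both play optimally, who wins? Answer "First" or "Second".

Compute winning (W) and losing (L) positions by backward induction:
i:   0  1  2  3  4  5  6  7  8  9 10 11 12 13 14 15 16 17 18 19 20 21 22 23 24 25 26 27 28 29 30 31 32 33 34 35
     L  W  L  W  L  W  L  W  L  W  L  W  L  W  L  W  L  W  L  W  L  W  L  W  L  W  L  W  L  W  L  W  L  W  L  W
Position 35 is W, so the first player wins.

First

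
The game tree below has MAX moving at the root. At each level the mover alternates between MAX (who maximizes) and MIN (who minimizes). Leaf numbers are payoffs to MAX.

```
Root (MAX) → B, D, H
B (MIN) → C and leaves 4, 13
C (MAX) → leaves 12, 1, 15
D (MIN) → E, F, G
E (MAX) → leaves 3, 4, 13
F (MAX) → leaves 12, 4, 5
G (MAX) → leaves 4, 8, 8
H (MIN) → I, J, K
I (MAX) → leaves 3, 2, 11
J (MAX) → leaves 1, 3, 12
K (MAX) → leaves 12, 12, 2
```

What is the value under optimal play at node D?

E: max(3, 4, 13) = 13
F: max(12, 4, 5) = 12
G: max(4, 8, 8) = 8
D: min(13, 12, 8) = 8

8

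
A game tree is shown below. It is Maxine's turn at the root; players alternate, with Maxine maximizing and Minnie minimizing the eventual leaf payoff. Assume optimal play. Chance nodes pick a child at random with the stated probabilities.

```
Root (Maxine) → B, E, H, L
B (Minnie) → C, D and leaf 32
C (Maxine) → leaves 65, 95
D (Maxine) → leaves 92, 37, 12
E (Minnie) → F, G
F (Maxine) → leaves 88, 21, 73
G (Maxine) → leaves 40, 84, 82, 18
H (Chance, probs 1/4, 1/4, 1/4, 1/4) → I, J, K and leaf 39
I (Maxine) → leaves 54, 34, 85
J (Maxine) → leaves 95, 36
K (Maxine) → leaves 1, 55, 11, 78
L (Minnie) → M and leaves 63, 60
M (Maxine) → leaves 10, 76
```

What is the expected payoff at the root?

84

C (Maxine): max(65, 95) = 95
D (Maxine): max(92, 37, 12) = 92
B (Minnie): min(95, 92, 32) = 32
F (Maxine): max(88, 21, 73) = 88
G (Maxine): max(40, 84, 82, 18) = 84
E (Minnie): min(88, 84) = 84
I (Maxine): max(54, 34, 85) = 85
J (Maxine): max(95, 36) = 95
K (Maxine): max(1, 55, 11, 78) = 78
H (Chance): 1/4·85 + 1/4·95 + 1/4·78 + 1/4·39 = 74.25
M (Maxine): max(10, 76) = 76
L (Minnie): min(76, 63, 60) = 60
Root (Maxine): max(32, 84, 74.25, 60) = 84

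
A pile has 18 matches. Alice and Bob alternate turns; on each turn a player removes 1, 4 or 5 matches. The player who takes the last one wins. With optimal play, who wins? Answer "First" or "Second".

W/L table (W = player to move can force a win):
i:   0  1  2  3  4  5  6  7  8  9 10 11 12 13 14 15 16 17 18
     L  W  L  W  W  W  W  W  L  W  L  W  W  W  W  W  L  W  L
Position 18 is L, so the second player wins.

Second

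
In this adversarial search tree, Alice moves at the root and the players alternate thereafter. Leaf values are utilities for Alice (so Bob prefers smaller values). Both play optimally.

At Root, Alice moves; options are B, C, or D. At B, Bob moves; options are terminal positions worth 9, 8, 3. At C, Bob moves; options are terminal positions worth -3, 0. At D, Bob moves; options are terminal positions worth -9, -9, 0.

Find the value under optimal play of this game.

B (Bob): min(9, 8, 3) = 3
C (Bob): min(-3, 0) = -3
D (Bob): min(-9, -9, 0) = -9
Root (Alice): max(3, -3, -9) = 3

3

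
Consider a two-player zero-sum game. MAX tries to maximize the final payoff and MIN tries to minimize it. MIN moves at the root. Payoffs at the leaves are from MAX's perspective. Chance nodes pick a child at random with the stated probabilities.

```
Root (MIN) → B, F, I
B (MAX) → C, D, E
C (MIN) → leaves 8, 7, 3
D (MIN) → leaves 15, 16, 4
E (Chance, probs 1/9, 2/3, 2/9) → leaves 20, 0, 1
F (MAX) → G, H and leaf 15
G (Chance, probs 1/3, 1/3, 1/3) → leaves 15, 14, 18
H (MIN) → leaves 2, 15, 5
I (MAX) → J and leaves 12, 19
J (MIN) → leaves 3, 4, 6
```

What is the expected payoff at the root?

C (MIN): min(8, 7, 3) = 3
D (MIN): min(15, 16, 4) = 4
E (Chance): 1/9·20 + 2/3·0 + 2/9·1 = 2.44
B (MAX): max(3, 4, 2.44) = 4
G (Chance): 1/3·15 + 1/3·14 + 1/3·18 = 15.67
H (MIN): min(2, 15, 5) = 2
F (MAX): max(15.67, 2, 15) = 15.67
J (MIN): min(3, 4, 6) = 3
I (MAX): max(3, 12, 19) = 19
Root (MIN): min(4, 15.67, 19) = 4

4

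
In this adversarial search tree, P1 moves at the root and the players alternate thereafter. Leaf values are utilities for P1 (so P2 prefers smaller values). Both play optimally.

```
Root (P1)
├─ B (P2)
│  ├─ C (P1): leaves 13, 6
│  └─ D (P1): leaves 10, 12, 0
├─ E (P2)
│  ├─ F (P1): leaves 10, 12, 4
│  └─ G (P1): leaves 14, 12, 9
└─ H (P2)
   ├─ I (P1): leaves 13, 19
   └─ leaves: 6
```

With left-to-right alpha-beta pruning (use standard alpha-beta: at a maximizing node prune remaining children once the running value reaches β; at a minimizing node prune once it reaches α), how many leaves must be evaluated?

C [α=-∞,β=+∞]: v=13
D [α=-∞,β=13]: v=12
B [α=-∞,β=+∞]: v=12
F [α=12,β=+∞]: v=12
E [α=12,β=+∞]: v=12 after child 1 ≤ α → α-cutoff, skip 1
I [α=12,β=+∞]: v=19
H [α=12,β=+∞]: v=6
Root [α=-∞,β=+∞]: v=12
Leaves evaluated: 11 of 14.

11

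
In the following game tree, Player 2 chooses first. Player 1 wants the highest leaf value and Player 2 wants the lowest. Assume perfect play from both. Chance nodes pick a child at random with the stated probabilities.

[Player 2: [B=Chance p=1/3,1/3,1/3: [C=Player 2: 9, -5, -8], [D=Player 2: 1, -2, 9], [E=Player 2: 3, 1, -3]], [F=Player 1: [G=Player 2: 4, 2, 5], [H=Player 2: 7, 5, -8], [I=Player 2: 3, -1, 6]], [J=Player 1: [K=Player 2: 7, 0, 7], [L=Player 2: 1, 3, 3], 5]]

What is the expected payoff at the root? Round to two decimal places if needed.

C (Player 2): min(9, -5, -8) = -8
D (Player 2): min(1, -2, 9) = -2
E (Player 2): min(3, 1, -3) = -3
B (Chance): 1/3·-8 + 1/3·-2 + 1/3·-3 = -4.33
G (Player 2): min(4, 2, 5) = 2
H (Player 2): min(7, 5, -8) = -8
I (Player 2): min(3, -1, 6) = -1
F (Player 1): max(2, -8, -1) = 2
K (Player 2): min(7, 0, 7) = 0
L (Player 2): min(1, 3, 3) = 1
J (Player 1): max(0, 1, 5) = 5
Root (Player 2): min(-4.33, 2, 5) = -4.33

-4.33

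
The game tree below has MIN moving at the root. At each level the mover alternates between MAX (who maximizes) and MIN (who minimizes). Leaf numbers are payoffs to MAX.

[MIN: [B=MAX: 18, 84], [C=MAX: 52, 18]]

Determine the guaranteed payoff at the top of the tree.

B (MAX): max(18, 84) = 84
C (MAX): max(52, 18) = 52
Root (MIN): min(84, 52) = 52

52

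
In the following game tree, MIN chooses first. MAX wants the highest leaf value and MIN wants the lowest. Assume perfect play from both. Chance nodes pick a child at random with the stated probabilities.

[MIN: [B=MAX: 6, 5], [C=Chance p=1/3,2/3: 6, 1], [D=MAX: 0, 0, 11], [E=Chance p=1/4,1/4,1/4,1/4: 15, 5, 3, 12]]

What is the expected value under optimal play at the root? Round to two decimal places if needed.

B (MAX): max(6, 5) = 6
C (Chance): 1/3·6 + 2/3·1 = 2.67
D (MAX): max(0, 0, 11) = 11
E (Chance): 1/4·15 + 1/4·5 + 1/4·3 + 1/4·12 = 8.75
Root (MIN): min(6, 2.67, 11, 8.75) = 2.67

2.67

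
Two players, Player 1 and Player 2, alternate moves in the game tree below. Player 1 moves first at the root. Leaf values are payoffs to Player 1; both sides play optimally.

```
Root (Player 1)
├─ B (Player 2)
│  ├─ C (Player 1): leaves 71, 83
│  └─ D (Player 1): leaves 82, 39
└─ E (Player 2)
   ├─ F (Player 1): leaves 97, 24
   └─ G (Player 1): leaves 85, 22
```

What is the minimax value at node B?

C: max(71, 83) = 83
D: max(82, 39) = 82
B: min(83, 82) = 82

82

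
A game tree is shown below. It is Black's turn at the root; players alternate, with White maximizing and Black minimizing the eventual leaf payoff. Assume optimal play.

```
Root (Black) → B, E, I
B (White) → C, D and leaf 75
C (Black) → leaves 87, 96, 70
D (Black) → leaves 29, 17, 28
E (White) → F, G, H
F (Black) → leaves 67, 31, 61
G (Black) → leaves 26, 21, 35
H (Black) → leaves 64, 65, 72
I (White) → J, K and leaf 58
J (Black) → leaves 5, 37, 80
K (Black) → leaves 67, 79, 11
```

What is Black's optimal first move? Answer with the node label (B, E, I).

C (Black): min(87, 96, 70) = 70
D (Black): min(29, 17, 28) = 17
B (White): max(70, 17, 75) = 75
F (Black): min(67, 31, 61) = 31
G (Black): min(26, 21, 35) = 21
H (Black): min(64, 65, 72) = 64
E (White): max(31, 21, 64) = 64
J (Black): min(5, 37, 80) = 5
K (Black): min(67, 79, 11) = 11
I (White): max(5, 11, 58) = 58
Root (Black): min(75, 64, 58) = 58
Black picks the child with the lowest value: I (value 58).

I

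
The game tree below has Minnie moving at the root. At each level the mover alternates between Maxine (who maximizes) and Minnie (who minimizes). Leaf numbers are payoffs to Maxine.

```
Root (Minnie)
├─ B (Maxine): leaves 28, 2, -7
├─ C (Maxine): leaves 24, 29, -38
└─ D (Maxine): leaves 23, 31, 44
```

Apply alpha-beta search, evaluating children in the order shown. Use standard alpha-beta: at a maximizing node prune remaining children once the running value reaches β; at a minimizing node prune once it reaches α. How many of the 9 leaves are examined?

B [α=-∞,β=+∞]: v=28
C [α=-∞,β=28]: v=29 after child 2 ≥ β → β-cutoff, skip 1
D [α=-∞,β=28]: v=31 after child 2 ≥ β → β-cutoff, skip 1
Root [α=-∞,β=+∞]: v=28
Leaves evaluated: 7 of 9.

7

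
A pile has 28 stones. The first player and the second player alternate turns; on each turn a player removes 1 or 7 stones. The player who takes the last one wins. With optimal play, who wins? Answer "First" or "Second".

Second

Compute winning (W) and losing (L) positions by backward induction:
i:   0  1  2  3  4  5  6  7  8  9 10 11 12 13 14 15 16 17 18 19 20 21 22 23 24 25 26 27 28
     L  W  L  W  L  W  L  W  L  W  L  W  L  W  L  W  L  W  L  W  L  W  L  W  L  W  L  W  L
Position 28 is L, so the second player wins.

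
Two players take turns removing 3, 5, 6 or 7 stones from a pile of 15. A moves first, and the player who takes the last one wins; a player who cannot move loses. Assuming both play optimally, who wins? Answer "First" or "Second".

First

Mark each pile size as W (mover wins) or L (mover loses):
i:   0  1  2  3  4  5  6  7  8  9 10 11 12 13 14 15
     L  L  L  W  W  W  W  W  W  W  L  L  L  W  W  W
Position 15 is W, so the first player wins.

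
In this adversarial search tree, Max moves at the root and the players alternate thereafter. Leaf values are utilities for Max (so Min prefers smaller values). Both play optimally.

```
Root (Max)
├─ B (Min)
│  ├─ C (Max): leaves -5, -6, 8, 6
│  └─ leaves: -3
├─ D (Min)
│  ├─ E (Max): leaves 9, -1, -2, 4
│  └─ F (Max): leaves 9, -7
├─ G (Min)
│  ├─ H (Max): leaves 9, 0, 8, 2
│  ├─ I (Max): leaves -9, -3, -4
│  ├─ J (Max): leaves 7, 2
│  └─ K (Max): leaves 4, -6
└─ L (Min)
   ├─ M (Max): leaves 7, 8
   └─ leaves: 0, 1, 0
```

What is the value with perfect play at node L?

0

M: max(7, 8) = 8
L: min(8, 0, 1, 0) = 0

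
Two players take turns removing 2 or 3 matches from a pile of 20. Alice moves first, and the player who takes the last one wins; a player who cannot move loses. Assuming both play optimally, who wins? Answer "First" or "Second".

Second

Compute winning (W) and losing (L) positions by backward induction:
i:   0  1  2  3  4  5  6  7  8  9 10 11 12 13 14 15 16 17 18 19 20
     L  L  W  W  W  L  L  W  W  W  L  L  W  W  W  L  L  W  W  W  L
Position 20 is L, so the second player wins.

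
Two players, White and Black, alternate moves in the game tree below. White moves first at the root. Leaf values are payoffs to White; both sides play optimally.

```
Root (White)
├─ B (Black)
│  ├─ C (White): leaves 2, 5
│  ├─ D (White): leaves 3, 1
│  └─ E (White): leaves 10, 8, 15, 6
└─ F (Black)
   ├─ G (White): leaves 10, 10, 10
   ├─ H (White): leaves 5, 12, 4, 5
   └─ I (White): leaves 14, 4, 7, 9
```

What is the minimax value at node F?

G: max(10, 10, 10) = 10
H: max(5, 12, 4, 5) = 12
I: max(14, 4, 7, 9) = 14
F: min(10, 12, 14) = 10

10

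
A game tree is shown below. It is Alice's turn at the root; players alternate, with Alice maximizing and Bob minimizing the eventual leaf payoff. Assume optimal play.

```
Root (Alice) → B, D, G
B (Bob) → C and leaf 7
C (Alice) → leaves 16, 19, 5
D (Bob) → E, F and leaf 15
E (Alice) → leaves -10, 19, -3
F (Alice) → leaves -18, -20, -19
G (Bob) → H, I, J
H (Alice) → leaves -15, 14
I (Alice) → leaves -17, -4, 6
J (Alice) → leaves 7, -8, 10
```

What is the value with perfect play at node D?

E: max(-10, 19, -3) = 19
F: max(-18, -20, -19) = -18
D: min(19, -18, 15) = -18

-18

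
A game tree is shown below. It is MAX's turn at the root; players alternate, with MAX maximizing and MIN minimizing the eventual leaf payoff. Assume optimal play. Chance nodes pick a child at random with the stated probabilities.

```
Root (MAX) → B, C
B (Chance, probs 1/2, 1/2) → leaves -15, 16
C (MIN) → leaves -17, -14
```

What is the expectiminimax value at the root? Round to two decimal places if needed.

B (Chance): 1/2·-15 + 1/2·16 = 0.5
C (MIN): min(-17, -14) = -17
Root (MAX): max(0.5, -17) = 0.5

0.5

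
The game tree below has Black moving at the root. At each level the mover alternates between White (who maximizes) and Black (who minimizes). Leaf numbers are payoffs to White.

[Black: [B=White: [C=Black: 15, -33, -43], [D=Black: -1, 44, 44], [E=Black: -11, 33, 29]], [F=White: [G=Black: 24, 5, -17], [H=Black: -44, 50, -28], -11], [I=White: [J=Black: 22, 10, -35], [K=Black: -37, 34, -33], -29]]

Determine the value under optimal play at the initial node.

C (Black): min(15, -33, -43) = -43
D (Black): min(-1, 44, 44) = -1
E (Black): min(-11, 33, 29) = -11
B (White): max(-43, -1, -11) = -1
G (Black): min(24, 5, -17) = -17
H (Black): min(-44, 50, -28) = -44
F (White): max(-17, -44, -11) = -11
J (Black): min(22, 10, -35) = -35
K (Black): min(-37, 34, -33) = -37
I (White): max(-35, -37, -29) = -29
Root (Black): min(-1, -11, -29) = -29

-29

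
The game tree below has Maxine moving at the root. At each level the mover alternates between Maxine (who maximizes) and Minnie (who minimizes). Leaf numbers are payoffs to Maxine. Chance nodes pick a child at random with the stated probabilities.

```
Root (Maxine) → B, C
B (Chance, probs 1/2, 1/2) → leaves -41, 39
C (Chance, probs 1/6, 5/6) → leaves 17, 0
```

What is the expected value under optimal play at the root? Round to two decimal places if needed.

2.83

B (Chance): 1/2·-41 + 1/2·39 = -1
C (Chance): 1/6·17 + 5/6·0 = 2.83
Root (Maxine): max(-1, 2.83) = 2.83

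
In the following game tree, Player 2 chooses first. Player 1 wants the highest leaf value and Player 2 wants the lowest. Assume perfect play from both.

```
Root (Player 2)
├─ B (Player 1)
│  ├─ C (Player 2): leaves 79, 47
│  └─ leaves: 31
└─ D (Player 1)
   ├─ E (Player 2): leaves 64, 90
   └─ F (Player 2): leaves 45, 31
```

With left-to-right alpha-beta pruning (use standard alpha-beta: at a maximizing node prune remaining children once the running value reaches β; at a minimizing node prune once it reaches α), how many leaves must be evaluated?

5

C [α=-∞,β=+∞]: v=47
B [α=-∞,β=+∞]: v=47
E [α=-∞,β=47]: v=64
D [α=-∞,β=47]: v=64 after child 1 ≥ β → β-cutoff, skip 1
Root [α=-∞,β=+∞]: v=47
Leaves evaluated: 5 of 7.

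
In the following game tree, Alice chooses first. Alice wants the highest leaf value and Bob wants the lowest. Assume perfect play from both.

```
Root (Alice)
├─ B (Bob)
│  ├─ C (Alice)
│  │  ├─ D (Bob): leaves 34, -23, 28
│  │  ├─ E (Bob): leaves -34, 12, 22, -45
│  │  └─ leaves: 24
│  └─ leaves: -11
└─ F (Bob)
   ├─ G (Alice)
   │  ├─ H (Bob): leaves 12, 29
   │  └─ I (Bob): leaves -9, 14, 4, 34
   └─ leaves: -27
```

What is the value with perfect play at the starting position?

-11

D (Bob): min(34, -23, 28) = -23
E (Bob): min(-34, 12, 22, -45) = -45
C (Alice): max(-23, -45, 24) = 24
B (Bob): min(24, -11) = -11
H (Bob): min(12, 29) = 12
I (Bob): min(-9, 14, 4, 34) = -9
G (Alice): max(12, -9) = 12
F (Bob): min(12, -27) = -27
Root (Alice): max(-11, -27) = -11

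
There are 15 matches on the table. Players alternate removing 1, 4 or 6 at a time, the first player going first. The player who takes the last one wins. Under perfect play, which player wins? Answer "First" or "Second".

Compute winning (W) and losing (L) positions by backward induction:
i:   0  1  2  3  4  5  6  7  8  9 10 11 12 13 14 15
     L  W  L  W  W  L  W  L  W  W  L  W  L  W  W  L
Position 15 is L, so the second player wins.

Second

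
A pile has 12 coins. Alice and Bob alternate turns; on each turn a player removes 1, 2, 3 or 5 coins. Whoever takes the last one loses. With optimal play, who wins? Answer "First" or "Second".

Compute winning (W) and losing (L) positions by backward induction:
i:   0  1  2  3  4  5  6  7  8  9 10 11 12
     W  L  W  W  W  L  W  W  W  L  W  W  W
Position 12 is W, so the first player wins.

First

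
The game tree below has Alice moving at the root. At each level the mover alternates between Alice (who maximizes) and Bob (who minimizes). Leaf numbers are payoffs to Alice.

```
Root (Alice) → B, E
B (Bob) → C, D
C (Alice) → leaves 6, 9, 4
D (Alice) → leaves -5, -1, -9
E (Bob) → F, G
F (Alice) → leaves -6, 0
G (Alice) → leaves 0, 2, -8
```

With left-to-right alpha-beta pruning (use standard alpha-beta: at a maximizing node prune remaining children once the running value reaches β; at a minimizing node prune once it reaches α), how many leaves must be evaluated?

9

C [α=-∞,β=+∞]: v=9
D [α=-∞,β=9]: v=-1
B [α=-∞,β=+∞]: v=-1
F [α=-1,β=+∞]: v=0
G [α=-1,β=0]: v=0 after child 1 ≥ β → β-cutoff, skip 2
E [α=-1,β=+∞]: v=0
Root [α=-∞,β=+∞]: v=0
Leaves evaluated: 9 of 11.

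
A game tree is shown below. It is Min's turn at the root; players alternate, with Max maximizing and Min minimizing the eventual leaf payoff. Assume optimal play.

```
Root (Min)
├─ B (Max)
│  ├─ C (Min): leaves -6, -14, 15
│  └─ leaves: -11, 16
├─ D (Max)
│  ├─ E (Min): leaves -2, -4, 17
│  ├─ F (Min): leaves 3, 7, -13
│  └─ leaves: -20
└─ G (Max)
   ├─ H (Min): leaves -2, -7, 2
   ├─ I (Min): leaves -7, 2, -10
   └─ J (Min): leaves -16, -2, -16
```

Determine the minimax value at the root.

-7

C (Min): min(-6, -14, 15) = -14
B (Max): max(-14, -11, 16) = 16
E (Min): min(-2, -4, 17) = -4
F (Min): min(3, 7, -13) = -13
D (Max): max(-4, -13, -20) = -4
H (Min): min(-2, -7, 2) = -7
I (Min): min(-7, 2, -10) = -10
J (Min): min(-16, -2, -16) = -16
G (Max): max(-7, -10, -16) = -7
Root (Min): min(16, -4, -7) = -7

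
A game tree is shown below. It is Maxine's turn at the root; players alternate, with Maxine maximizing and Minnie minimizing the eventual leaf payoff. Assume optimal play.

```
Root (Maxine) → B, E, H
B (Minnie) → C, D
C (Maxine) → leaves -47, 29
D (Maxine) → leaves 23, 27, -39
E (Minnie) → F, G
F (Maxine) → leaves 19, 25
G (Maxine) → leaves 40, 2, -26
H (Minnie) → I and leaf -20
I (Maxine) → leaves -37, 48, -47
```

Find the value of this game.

C (Maxine): max(-47, 29) = 29
D (Maxine): max(23, 27, -39) = 27
B (Minnie): min(29, 27) = 27
F (Maxine): max(19, 25) = 25
G (Maxine): max(40, 2, -26) = 40
E (Minnie): min(25, 40) = 25
I (Maxine): max(-37, 48, -47) = 48
H (Minnie): min(48, -20) = -20
Root (Maxine): max(27, 25, -20) = 27

27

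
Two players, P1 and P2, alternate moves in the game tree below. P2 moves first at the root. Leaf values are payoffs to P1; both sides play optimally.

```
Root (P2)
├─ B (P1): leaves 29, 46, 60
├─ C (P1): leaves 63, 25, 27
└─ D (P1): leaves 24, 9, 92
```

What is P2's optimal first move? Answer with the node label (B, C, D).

B (P1): max(29, 46, 60) = 60
C (P1): max(63, 25, 27) = 63
D (P1): max(24, 9, 92) = 92
Root (P2): min(60, 63, 92) = 60
P2 picks the child with the lowest value: B (value 60).

B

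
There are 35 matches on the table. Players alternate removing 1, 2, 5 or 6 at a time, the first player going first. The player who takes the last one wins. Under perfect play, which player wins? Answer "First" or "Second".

Second

Compute winning (W) and losing (L) positions by backward induction:
i:   0  1  2  3  4  5  6  7  8  9 10 11 12 13 14 15 16 17 18 19 20 21 22 23 24 25 26 27 28 29 30 31 32 33 34 35
     L  W  W  L  W  W  W  L  W  W  L  W  W  W  L  W  W  L  W  W  W  L  W  W  L  W  W  W  L  W  W  L  W  W  W  L
Position 35 is L, so the second player wins.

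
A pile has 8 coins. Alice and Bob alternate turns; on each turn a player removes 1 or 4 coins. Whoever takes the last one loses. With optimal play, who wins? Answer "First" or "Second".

i:   0  1  2  3  4  5  6  7  8
     W  L  W  L  W  W  L  W  L
Position 8 is L, so the second player wins.

Second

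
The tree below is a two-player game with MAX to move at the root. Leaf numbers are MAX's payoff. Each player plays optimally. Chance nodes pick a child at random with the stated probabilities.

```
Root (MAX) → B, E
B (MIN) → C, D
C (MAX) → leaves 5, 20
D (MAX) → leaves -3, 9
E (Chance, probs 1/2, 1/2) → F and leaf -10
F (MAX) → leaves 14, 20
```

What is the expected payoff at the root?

9

C (MAX): max(5, 20) = 20
D (MAX): max(-3, 9) = 9
B (MIN): min(20, 9) = 9
F (MAX): max(14, 20) = 20
E (Chance): 1/2·20 + 1/2·-10 = 5
Root (MAX): max(9, 5) = 9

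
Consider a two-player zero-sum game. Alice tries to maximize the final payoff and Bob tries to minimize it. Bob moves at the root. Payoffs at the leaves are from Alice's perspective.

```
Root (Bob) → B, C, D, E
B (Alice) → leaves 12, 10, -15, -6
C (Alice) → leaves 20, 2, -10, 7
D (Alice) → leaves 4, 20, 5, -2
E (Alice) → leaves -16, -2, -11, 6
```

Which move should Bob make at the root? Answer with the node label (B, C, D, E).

E

B (Alice): max(12, 10, -15, -6) = 12
C (Alice): max(20, 2, -10, 7) = 20
D (Alice): max(4, 20, 5, -2) = 20
E (Alice): max(-16, -2, -11, 6) = 6
Root (Bob): min(12, 20, 20, 6) = 6
Bob picks the child with the lowest value: E (value 6).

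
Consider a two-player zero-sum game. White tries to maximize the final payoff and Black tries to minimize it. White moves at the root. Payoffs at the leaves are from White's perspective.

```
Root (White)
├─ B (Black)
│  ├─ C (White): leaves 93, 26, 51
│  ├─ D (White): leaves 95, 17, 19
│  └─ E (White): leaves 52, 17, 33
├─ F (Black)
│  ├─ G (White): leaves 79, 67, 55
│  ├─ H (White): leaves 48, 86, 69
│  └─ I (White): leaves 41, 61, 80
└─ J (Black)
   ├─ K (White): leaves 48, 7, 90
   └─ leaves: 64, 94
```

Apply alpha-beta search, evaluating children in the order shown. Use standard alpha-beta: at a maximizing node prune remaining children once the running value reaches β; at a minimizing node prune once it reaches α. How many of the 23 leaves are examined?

19

C [α=-∞,β=+∞]: v=93
D [α=-∞,β=93]: v=95 after child 1 ≥ β → β-cutoff, skip 2
E [α=-∞,β=93]: v=52
B [α=-∞,β=+∞]: v=52
G [α=52,β=+∞]: v=79
H [α=52,β=79]: v=86 after child 2 ≥ β → β-cutoff, skip 1
I [α=52,β=79]: v=80
F [α=52,β=+∞]: v=79
K [α=79,β=+∞]: v=90
J [α=79,β=+∞]: v=64 after child 2 ≤ α → α-cutoff, skip 1
Root [α=-∞,β=+∞]: v=79
Leaves evaluated: 19 of 23.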